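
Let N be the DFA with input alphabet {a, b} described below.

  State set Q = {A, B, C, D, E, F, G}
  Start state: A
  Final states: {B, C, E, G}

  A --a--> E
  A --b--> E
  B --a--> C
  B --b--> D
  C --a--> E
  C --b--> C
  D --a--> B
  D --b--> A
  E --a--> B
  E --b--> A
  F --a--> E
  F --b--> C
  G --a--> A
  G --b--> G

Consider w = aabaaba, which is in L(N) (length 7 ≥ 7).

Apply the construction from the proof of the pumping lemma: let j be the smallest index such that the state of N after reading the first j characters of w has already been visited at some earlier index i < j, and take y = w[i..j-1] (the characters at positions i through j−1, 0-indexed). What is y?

State sequence: A -a-> E -a-> B -b-> D -a-> B -a-> C -b-> C -a-> E
First repeat at step 4: B was already visited.

So i = 2, j = 4, giving x = w[0:2] = aa, y = w[2:4] = ba, z = w[4:7] = aba.
Check: |xy| = 4 ≤ 7 and |y| = 2 ≥ 1. Reading y takes N from B back to B, so every xyⁱz is accepted.

ba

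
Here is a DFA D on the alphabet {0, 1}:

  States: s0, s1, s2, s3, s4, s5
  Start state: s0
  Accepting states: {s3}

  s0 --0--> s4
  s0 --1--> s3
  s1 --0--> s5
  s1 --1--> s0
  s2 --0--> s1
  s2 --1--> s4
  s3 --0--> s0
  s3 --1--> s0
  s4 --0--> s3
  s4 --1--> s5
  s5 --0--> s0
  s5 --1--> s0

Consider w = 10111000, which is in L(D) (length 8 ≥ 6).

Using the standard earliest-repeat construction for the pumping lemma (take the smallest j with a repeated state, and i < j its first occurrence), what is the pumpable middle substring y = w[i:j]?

10

State sequence: s0 -1-> s3 -0-> s0 -1-> s3 -1-> s0 -1-> s3 -0-> s0 -0-> s4 -0-> s3
First repeat at step 2: s0 was already visited.

So i = 0, j = 2, giving x = w[0:0] = ε, y = w[0:2] = 10, z = w[2:8] = 111000.
Check: |xy| = 2 ≤ 6 and |y| = 2 ≥ 1. Reading y takes D from s0 back to s0, so every xyⁱz is accepted.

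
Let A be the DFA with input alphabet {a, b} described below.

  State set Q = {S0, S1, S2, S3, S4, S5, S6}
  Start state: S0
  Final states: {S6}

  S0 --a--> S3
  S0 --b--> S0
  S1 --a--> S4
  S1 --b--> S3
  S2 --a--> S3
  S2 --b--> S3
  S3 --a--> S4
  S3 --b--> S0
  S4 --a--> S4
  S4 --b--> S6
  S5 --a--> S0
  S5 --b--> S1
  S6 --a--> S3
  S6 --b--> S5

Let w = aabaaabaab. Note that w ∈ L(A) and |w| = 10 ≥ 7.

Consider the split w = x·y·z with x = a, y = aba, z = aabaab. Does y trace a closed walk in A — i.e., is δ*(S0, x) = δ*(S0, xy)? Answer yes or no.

yes

State sequence: S0 -a-> S3 -a-> S4 -b-> S6 -a-> S3

After x (step 1): S3. After xy (step 4): S3.
They match, so y = aba drives A around a cycle from S3 back to itself; pumping y any number of times keeps A in S3 before reading z, and xyⁱz ∈ L(A) for every i ≥ 0.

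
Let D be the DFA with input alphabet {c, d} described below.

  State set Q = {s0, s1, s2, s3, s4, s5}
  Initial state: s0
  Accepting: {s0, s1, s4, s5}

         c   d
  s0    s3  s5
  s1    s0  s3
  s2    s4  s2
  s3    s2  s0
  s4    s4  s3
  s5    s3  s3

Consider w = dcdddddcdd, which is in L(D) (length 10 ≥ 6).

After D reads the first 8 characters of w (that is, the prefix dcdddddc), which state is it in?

s3

State sequence: s0 -d-> s5 -c-> s3 -d-> s0 -d-> s5 -d-> s3 -d-> s0 -d-> s5 -c-> s3

After reading 8 characters, D is in state s3.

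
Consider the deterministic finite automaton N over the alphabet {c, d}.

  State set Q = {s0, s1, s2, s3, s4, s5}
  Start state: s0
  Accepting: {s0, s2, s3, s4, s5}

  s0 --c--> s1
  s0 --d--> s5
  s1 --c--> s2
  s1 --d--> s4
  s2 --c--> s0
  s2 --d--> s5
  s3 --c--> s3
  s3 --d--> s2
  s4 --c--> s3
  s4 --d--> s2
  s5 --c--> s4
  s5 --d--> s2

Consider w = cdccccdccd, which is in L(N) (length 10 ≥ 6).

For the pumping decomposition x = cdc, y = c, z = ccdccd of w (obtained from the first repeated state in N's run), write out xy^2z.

cdcccccdccd

xy^2z = cdc·c·c·ccdccd = cdcccccdccd.
Reading y = c takes N from s3 back to s3, so after x·y·y the machine is still in s3, and z then leads to the accepting state s4. Hence cdcccccdccd ∈ L(N).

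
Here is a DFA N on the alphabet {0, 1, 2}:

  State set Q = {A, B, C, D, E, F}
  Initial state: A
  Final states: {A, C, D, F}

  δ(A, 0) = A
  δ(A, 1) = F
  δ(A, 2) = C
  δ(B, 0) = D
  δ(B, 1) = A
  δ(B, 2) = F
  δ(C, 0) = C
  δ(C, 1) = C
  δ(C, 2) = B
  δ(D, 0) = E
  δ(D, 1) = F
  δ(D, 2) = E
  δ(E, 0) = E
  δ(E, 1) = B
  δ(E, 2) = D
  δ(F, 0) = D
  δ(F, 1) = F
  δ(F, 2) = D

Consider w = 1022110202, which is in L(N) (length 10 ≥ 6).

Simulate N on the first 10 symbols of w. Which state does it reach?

Run of N on the first 10 characters of w = 1 0 2 2 1 1 0 2 0 2:
  step 0: A  (start)
  step 1: F  (read 1: A→F)
  step 2: D  (read 0: F→D)
  step 3: E  (read 2: D→E)
  step 4: D  (read 2: E→D)
  step 5: F  (read 1: D→F)
  step 6: F  (read 1: F→F)
  step 7: D  (read 0: F→D)
  step 8: E  (read 2: D→E)
  step 9: E  (read 0: E→E)
  step 10: D  (read 2: E→D)

After reading 10 characters, N is in state D.

D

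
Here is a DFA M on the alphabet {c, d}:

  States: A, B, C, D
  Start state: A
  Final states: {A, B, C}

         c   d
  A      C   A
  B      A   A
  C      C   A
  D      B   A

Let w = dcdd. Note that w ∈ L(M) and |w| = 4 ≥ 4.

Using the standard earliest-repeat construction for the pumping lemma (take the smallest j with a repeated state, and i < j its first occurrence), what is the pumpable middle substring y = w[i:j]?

d

Run of M on w = d c d d:
  step 0: A  (start)
  step 1: A  (read d: A→A)   ← first repeat (A seen earlier)
  step 2: C  (read c: A→C)
  step 3: A  (read d: C→A)
  step 4: A  (read d: A→A)

So i = 0, j = 1, giving x = w[0:0] = ε, y = w[0:1] = d, z = w[1:4] = cdd.
Check: |xy| = 1 ≤ 4 and |y| = 1 ≥ 1. Reading y takes M from A back to A, so every xyⁱz is accepted.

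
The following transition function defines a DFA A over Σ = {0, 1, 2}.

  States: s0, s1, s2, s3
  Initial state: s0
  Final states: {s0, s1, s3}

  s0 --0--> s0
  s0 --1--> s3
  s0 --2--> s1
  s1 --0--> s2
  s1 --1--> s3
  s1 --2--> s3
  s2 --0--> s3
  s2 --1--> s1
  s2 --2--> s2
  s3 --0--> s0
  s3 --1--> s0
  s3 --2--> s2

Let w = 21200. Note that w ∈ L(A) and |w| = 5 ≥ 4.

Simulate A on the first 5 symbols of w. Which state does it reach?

s0

Run of A on the first 5 characters of w = 2 1 2 0 0:
  step 0: s0  (start)
  step 1: s1  (read 2: s0→s1)
  step 2: s3  (read 1: s1→s3)
  step 3: s2  (read 2: s3→s2)
  step 4: s3  (read 0: s2→s3)
  step 5: s0  (read 0: s3→s0)

After reading 5 characters, A is in state s0.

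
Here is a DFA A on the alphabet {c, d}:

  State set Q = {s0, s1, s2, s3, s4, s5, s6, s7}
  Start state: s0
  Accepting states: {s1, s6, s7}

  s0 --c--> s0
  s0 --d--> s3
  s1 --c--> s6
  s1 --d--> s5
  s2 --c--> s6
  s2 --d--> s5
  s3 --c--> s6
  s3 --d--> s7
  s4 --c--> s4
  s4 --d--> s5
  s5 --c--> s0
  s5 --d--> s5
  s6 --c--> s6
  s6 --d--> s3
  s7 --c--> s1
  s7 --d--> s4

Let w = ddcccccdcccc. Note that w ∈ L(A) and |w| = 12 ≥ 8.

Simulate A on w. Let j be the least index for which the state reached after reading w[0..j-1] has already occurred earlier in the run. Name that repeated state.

State sequence: s0 -d-> s3 -d-> s7 -c-> s1 -c-> s6 -c-> s6 -c-> s6 -c-> s6 -d-> s3 -c-> s6 -c-> s6 -c-> s6 -c-> s6
First repeat at step 5: s6 was already visited.

The earliest repeat is at step j = 5: A is in s6, which it already visited at step i = 4.

s6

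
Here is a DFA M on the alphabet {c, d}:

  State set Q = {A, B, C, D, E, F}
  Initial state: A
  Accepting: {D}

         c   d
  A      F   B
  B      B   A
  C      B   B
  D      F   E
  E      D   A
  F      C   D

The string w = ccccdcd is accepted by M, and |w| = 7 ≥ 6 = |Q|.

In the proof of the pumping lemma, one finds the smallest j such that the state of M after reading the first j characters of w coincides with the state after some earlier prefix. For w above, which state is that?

B

Run of M on w = c c c c d c d:
  step 0: A  (start)
  step 1: F  (read c: A→F)
  step 2: C  (read c: F→C)
  step 3: B  (read c: C→B)
  step 4: B  (read c: B→B)   ← first repeat (B seen earlier)
  step 5: A  (read d: B→A)
  step 6: F  (read c: A→F)
  step 7: D  (read d: F→D)

The earliest repeat is at step j = 4: M is in B, which it already visited at step i = 3.
Pumping length from the standard proof: p = 6 (the number of states). The repeated state found above gives |xy| = j ≤ 6 and |y| = j − i ≥ 1.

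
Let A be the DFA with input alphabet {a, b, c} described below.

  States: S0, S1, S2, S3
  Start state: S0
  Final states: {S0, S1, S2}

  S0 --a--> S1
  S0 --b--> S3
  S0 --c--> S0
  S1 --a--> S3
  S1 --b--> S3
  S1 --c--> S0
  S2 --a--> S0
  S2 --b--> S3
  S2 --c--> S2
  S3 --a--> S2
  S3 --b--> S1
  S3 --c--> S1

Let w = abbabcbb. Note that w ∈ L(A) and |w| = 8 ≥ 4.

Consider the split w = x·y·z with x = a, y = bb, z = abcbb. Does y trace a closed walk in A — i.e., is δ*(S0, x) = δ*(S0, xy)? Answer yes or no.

yes

State sequence: S0 -a-> S1 -b-> S3 -b-> S1

After x (step 1): S1. After xy (step 3): S1.
They match, so y = bb drives A around a cycle from S1 back to itself; pumping y any number of times keeps A in S1 before reading z, and xyⁱz ∈ L(A) for every i ≥ 0.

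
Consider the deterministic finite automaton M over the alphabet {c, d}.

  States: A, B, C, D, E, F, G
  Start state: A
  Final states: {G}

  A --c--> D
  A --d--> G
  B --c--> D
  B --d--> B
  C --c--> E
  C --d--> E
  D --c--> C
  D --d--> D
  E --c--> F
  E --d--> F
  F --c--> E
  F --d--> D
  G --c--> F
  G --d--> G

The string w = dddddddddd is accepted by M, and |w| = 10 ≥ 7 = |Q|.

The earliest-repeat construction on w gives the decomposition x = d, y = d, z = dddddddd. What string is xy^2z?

ddddddddddd

xy^2z = d·d·d·dddddddd = ddddddddddd.
Reading y = d takes M from G back to G, so after x·y·y the machine is still in G, and z then leads to the accepting state G. Hence ddddddddddd ∈ L(M).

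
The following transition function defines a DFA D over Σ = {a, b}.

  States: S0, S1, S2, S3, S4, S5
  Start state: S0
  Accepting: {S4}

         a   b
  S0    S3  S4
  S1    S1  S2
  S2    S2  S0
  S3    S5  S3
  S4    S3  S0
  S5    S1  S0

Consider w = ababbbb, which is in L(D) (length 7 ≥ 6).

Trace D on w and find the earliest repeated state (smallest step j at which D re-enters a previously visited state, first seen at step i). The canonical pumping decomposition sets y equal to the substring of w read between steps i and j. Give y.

b

State sequence: S0 -a-> S3 -b-> S3 -a-> S5 -b-> S0 -b-> S4 -b-> S0 -b-> S4
First repeat at step 2: S3 was already visited.

So i = 1, j = 2, giving x = w[0:1] = a, y = w[1:2] = b, z = w[2:7] = abbbb.
Check: |xy| = 2 ≤ 6 and |y| = 1 ≥ 1. Reading y takes D from S3 back to S3, so every xyⁱz is accepted.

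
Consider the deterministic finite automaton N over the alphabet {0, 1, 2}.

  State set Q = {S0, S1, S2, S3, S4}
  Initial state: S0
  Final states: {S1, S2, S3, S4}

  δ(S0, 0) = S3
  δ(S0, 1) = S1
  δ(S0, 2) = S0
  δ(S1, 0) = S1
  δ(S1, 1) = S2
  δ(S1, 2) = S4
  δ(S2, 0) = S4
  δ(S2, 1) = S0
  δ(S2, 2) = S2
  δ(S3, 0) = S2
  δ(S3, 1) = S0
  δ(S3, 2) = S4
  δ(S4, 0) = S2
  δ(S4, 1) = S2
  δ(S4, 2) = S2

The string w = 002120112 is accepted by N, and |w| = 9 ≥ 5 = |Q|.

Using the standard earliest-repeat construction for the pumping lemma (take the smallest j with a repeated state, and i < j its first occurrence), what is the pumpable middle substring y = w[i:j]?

2

Run of N on w = 0 0 2 1 2 0 1 1 2:
  step 0: S0  (start)
  step 1: S3  (read 0: S0→S3)
  step 2: S2  (read 0: S3→S2)
  step 3: S2  (read 2: S2→S2)   ← first repeat (S2 seen earlier)
  step 4: S0  (read 1: S2→S0)
  step 5: S0  (read 2: S0→S0)
  step 6: S3  (read 0: S0→S3)
  step 7: S0  (read 1: S3→S0)
  step 8: S1  (read 1: S0→S1)
  step 9: S4  (read 2: S1→S4)

So i = 2, j = 3, giving x = w[0:2] = 00, y = w[2:3] = 2, z = w[3:9] = 120112.
Check: |xy| = 3 ≤ 5 and |y| = 1 ≥ 1. Reading y takes N from S2 back to S2, so every xyⁱz is accepted.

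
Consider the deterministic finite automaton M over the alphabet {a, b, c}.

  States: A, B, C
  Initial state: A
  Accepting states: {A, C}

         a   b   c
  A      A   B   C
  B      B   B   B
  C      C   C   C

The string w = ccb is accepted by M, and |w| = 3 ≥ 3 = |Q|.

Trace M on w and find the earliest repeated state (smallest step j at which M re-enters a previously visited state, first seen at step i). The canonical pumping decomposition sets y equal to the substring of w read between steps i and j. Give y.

Run of M on w = c c b:
  step 0: A  (start)
  step 1: C  (read c: A→C)
  step 2: C  (read c: C→C)   ← first repeat (C seen earlier)
  step 3: C  (read b: C→C)

So i = 1, j = 2, giving x = w[0:1] = c, y = w[1:2] = c, z = w[2:3] = b.
Check: |xy| = 2 ≤ 3 and |y| = 1 ≥ 1. Reading y takes M from C back to C, so every xyⁱz is accepted.
The DFA has 3 states, so the proof of the pumping lemma guarantees a repeated state among the first 3+1 visited; the segment between the two visits is the pumpable y.

c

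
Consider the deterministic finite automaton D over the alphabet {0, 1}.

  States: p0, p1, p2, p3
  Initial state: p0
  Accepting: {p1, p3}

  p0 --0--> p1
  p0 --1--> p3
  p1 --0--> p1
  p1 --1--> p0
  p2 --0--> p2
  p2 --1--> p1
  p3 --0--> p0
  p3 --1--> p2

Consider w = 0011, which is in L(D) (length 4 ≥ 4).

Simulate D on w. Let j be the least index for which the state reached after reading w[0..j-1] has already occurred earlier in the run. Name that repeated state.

p1

Run of D on w = 0 0 1 1:
  step 0: p0  (start)
  step 1: p1  (read 0: p0→p1)
  step 2: p1  (read 0: p1→p1)   ← first repeat (p1 seen earlier)
  step 3: p0  (read 1: p1→p0)
  step 4: p3  (read 1: p0→p3)

The earliest repeat is at step j = 2: D is in p1, which it already visited at step i = 1.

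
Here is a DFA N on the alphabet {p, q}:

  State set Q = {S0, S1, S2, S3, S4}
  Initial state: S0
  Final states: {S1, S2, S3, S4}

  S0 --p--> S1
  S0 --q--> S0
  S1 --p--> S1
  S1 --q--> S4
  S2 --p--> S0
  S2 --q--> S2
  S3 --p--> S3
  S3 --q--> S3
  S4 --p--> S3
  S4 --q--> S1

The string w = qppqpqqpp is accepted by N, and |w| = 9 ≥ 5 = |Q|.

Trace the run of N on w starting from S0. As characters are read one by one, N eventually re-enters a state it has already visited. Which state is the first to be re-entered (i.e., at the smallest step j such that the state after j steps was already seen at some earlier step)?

State sequence: S0 -q-> S0 -p-> S1 -p-> S1 -q-> S4 -p-> S3 -q-> S3 -q-> S3 -p-> S3 -p-> S3
First repeat at step 1: S0 was already visited.

The earliest repeat is at step j = 1: N is in S0, which it already visited at step i = 0.
Since N has 5 states, any run of length ≥ 5 visits 5+1 states, so by pigeonhole some state repeats within the first 5 steps — that repeat gives the pumpable loop.

S0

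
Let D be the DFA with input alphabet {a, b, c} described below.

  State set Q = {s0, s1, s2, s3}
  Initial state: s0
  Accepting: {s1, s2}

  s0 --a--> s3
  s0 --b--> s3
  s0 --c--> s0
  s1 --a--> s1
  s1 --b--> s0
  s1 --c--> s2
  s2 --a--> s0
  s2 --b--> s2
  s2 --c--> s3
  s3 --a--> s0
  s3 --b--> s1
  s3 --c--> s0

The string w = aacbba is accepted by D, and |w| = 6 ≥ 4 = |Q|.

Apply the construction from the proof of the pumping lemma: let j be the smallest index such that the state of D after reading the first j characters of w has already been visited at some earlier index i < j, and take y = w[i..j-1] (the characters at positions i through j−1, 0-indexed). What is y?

State sequence: s0 -a-> s3 -a-> s0 -c-> s0 -b-> s3 -b-> s1 -a-> s1
First repeat at step 2: s0 was already visited.

So i = 0, j = 2, giving x = w[0:0] = ε, y = w[0:2] = aa, z = w[2:6] = cbba.
Check: |xy| = 2 ≤ 4 and |y| = 2 ≥ 1. Reading y takes D from s0 back to s0, so every xyⁱz is accepted.
With |Q| = 4, pigeonhole forces a state repeat no later than step 4; the substring read between the first and second visits to that state can be pumped.

aa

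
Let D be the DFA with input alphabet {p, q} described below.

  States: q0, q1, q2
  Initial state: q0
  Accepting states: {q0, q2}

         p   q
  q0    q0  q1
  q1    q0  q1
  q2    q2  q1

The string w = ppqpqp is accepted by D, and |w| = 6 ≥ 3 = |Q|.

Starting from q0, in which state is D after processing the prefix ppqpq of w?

q1

Run of D on the first 5 characters of w = p p q p q:
  step 0: q0  (start)
  step 1: q0  (read p: q0→q0)
  step 2: q0  (read p: q0→q0)
  step 3: q1  (read q: q0→q1)
  step 4: q0  (read p: q1→q0)
  step 5: q1  (read q: q0→q1)

After reading 5 characters, D is in state q1.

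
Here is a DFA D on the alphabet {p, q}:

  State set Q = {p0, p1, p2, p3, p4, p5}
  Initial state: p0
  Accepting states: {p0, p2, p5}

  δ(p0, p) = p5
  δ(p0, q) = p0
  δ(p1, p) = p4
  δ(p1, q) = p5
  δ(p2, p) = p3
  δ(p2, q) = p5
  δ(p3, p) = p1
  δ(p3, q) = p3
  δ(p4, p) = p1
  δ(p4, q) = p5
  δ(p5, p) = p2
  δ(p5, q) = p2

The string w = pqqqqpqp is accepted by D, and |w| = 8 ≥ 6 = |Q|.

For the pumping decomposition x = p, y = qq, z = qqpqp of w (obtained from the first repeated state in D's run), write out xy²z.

xy^2z = p·qq·qq·qqpqp = pqqqqqqpqp.
Reading y = qq takes D from p5 back to p5, so after x·y·y the machine is still in p5, and z then leads to the accepting state p2. Hence pqqqqqqpqp ∈ L(D).

pqqqqqqpqp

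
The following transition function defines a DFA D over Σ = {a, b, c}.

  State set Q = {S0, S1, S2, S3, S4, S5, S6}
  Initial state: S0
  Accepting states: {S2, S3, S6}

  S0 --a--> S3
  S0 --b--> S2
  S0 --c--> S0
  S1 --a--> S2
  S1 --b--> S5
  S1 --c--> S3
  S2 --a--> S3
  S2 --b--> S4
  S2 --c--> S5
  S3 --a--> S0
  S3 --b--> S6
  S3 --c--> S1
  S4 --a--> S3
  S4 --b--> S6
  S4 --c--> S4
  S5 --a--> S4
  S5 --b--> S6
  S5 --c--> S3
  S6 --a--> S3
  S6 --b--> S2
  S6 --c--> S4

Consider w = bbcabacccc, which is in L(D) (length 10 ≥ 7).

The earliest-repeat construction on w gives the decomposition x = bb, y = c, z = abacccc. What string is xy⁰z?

xy⁰z = xz = bb·abacccc = bbabacccc.
Reading y = c takes D from S4 back to S4, so after x the machine is still in S4, and z then leads to the accepting state S3. Hence bbabacccc ∈ L(D).

bbabacccc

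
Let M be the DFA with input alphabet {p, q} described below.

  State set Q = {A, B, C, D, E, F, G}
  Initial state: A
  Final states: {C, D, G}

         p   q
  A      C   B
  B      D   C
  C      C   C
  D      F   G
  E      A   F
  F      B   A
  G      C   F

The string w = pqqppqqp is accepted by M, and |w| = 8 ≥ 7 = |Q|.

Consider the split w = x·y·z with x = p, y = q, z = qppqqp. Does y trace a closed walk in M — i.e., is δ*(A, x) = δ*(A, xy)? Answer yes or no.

yes

Run of M on the first 2 characters of w = p q:
  step 0: A  (start)
  step 1: C  (read p: A→C)
  step 2: C  (read q: C→C)

After x (step 1): C. After xy (step 2): C.
They match, so y = q drives M around a cycle from C back to itself; pumping y any number of times keeps M in C before reading z, and xyⁱz ∈ L(M) for every i ≥ 0.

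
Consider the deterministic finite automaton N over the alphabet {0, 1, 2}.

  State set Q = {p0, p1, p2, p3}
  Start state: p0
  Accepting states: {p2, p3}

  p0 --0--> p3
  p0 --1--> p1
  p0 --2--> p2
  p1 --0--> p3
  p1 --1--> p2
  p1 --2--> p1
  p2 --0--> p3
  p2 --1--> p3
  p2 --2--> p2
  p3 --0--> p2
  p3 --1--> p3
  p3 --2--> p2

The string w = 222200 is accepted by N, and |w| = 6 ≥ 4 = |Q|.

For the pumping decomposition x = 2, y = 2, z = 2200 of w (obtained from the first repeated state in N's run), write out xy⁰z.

22200

xy⁰z = xz = 2·2200 = 22200.
Reading y = 2 takes N from p2 back to p2, so after x the machine is still in p2, and z then leads to the accepting state p2. Hence 22200 ∈ L(N).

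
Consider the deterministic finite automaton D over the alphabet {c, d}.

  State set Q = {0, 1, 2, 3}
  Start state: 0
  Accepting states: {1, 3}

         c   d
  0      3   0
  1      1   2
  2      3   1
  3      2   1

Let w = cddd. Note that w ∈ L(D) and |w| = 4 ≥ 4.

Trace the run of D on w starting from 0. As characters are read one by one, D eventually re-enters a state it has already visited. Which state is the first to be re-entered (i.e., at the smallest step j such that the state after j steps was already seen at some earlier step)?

Run of D on w = c d d d:
  step 0: 0  (start)
  step 1: 3  (read c: 0→3)
  step 2: 1  (read d: 3→1)
  step 3: 2  (read d: 1→2)
  step 4: 1  (read d: 2→1)   ← first repeat (1 seen earlier)

The earliest repeat is at step j = 4: D is in 1, which it already visited at step i = 2.
With |Q| = 4, pigeonhole forces a state repeat no later than step 4; the substring read between the first and second visits to that state can be pumped.

1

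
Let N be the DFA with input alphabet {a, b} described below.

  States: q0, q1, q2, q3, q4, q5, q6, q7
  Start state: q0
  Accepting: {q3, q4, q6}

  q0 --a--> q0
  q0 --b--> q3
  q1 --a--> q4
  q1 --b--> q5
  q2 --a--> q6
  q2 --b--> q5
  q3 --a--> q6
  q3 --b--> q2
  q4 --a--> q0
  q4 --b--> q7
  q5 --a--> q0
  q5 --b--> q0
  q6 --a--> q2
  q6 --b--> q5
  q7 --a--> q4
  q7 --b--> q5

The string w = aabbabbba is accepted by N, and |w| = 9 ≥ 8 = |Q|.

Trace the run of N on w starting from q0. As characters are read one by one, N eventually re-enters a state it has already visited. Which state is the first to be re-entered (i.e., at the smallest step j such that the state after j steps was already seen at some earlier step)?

q0

Run of N on w = a a b b a b b b a:
  step 0: q0  (start)
  step 1: q0  (read a: q0→q0)   ← first repeat (q0 seen earlier)
  step 2: q0  (read a: q0→q0)
  step 3: q3  (read b: q0→q3)
  step 4: q2  (read b: q3→q2)
  step 5: q6  (read a: q2→q6)
  step 6: q5  (read b: q6→q5)
  step 7: q0  (read b: q5→q0)
  step 8: q3  (read b: q0→q3)
  step 9: q6  (read a: q3→q6)

The earliest repeat is at step j = 1: N is in q0, which it already visited at step i = 0.
Pumping length from the standard proof: p = 8 (the number of states). The repeated state found above gives |xy| = j ≤ 8 and |y| = j − i ≥ 1.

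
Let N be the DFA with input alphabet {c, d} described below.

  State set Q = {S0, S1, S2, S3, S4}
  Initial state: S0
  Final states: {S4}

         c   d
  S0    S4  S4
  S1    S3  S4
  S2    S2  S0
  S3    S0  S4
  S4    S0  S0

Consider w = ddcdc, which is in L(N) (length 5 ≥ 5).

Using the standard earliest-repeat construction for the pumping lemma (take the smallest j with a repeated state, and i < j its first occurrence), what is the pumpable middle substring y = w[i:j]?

State sequence: S0 -d-> S4 -d-> S0 -c-> S4 -d-> S0 -c-> S4
First repeat at step 2: S0 was already visited.

So i = 0, j = 2, giving x = w[0:0] = ε, y = w[0:2] = dd, z = w[2:5] = cdc.
Check: |xy| = 2 ≤ 5 and |y| = 2 ≥ 1. Reading y takes N from S0 back to S0, so every xyⁱz is accepted.
The DFA has 5 states, so the proof of the pumping lemma guarantees a repeated state among the first 5+1 visited; the segment between the two visits is the pumpable y.

dd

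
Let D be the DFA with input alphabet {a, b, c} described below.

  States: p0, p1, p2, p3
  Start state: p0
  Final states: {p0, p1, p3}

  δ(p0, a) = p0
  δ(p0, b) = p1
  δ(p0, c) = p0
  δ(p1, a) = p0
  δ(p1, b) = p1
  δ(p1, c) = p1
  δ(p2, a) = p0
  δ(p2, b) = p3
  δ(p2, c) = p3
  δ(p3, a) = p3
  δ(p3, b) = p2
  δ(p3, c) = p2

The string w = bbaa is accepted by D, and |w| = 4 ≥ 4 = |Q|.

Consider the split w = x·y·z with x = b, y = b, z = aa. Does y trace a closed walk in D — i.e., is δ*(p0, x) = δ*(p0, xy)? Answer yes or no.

State sequence: p0 -b-> p1 -b-> p1

After x (step 1): p1. After xy (step 2): p1.
They match, so y = b drives D around a cycle from p1 back to itself; pumping y any number of times keeps D in p1 before reading z, and xyⁱz ∈ L(D) for every i ≥ 0.

yes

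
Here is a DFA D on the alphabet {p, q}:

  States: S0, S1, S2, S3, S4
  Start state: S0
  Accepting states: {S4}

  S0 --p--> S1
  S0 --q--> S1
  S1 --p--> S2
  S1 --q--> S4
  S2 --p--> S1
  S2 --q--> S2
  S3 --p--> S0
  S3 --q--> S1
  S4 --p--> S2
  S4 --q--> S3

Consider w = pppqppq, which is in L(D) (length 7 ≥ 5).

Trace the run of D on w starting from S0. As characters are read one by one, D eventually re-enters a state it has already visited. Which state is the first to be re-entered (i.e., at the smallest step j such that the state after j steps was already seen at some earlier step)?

Run of D on w = p p p q p p q:
  step 0: S0  (start)
  step 1: S1  (read p: S0→S1)
  step 2: S2  (read p: S1→S2)
  step 3: S1  (read p: S2→S1)   ← first repeat (S1 seen earlier)
  step 4: S4  (read q: S1→S4)
  step 5: S2  (read p: S4→S2)
  step 6: S1  (read p: S2→S1)
  step 7: S4  (read q: S1→S4)

The earliest repeat is at step j = 3: D is in S1, which it already visited at step i = 1.

S1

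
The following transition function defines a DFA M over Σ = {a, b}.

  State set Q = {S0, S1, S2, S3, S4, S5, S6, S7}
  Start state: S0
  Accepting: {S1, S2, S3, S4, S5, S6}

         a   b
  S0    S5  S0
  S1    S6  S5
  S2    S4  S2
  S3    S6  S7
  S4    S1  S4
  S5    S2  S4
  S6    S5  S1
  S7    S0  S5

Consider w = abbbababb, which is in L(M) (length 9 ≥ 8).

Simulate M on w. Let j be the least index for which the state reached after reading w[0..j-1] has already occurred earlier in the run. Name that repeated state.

Run of M on w = a b b b a b a b b:
  step 0: S0  (start)
  step 1: S5  (read a: S0→S5)
  step 2: S4  (read b: S5→S4)
  step 3: S4  (read b: S4→S4)   ← first repeat (S4 seen earlier)
  step 4: S4  (read b: S4→S4)
  step 5: S1  (read a: S4→S1)
  step 6: S5  (read b: S1→S5)
  step 7: S2  (read a: S5→S2)
  step 8: S2  (read b: S2→S2)
  step 9: S2  (read b: S2→S2)

The earliest repeat is at step j = 3: M is in S4, which it already visited at step i = 2.

S4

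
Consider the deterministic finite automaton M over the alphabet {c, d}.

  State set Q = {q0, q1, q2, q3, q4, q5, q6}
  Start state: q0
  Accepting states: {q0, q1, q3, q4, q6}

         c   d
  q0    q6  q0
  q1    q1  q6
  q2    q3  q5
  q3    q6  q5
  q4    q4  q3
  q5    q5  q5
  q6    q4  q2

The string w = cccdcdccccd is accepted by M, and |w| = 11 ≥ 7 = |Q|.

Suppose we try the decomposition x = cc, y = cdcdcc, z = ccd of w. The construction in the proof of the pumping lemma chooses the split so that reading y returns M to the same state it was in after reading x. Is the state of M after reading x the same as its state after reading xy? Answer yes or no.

no

State sequence: q0 -c-> q6 -c-> q4 -c-> q4 -d-> q3 -c-> q6 -d-> q2 -c-> q3 -c-> q6

After x (step 2): q4. After xy (step 8): q6.
They differ (q4 ≠ q6), so y is not a cycle from the state after x; this split is not the one the pumping-lemma construction produces, and pumping y need not keep the string in L(M).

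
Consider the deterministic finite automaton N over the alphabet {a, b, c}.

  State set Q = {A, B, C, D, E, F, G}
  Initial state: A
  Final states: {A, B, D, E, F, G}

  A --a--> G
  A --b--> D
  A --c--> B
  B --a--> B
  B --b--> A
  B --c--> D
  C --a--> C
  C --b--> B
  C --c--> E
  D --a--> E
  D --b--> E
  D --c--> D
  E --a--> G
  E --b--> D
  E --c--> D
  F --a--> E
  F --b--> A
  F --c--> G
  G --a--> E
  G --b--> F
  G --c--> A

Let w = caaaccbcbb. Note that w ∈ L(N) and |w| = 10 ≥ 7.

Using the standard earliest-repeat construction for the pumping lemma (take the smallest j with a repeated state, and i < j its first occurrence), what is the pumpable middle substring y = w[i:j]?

State sequence: A -c-> B -a-> B -a-> B -a-> B -c-> D -c-> D -b-> E -c-> D -b-> E -b-> D
First repeat at step 2: B was already visited.

So i = 1, j = 2, giving x = w[0:1] = c, y = w[1:2] = a, z = w[2:10] = aaccbcbb.
Check: |xy| = 2 ≤ 7 and |y| = 1 ≥ 1. Reading y takes N from B back to B, so every xyⁱz is accepted.

a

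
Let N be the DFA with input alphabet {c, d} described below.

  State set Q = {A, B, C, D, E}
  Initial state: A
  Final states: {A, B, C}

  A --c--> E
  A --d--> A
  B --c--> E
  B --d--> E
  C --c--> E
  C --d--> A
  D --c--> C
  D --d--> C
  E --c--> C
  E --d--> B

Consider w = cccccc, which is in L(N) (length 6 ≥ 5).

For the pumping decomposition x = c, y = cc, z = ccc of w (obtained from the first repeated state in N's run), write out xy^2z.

xy^2z = c·cc·cc·ccc = cccccccc.
Reading y = cc takes N from E back to E, so after x·y·y the machine is still in E, and z then leads to the accepting state C. Hence cccccccc ∈ L(N).

cccccccc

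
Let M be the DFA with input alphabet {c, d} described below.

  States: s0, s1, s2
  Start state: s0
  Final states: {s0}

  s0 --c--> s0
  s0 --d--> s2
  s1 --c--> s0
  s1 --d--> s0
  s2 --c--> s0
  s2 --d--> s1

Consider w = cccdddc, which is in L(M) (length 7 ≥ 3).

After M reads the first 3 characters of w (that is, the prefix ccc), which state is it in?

s0

State sequence: s0 -c-> s0 -c-> s0 -c-> s0

After reading 3 characters, M is in state s0.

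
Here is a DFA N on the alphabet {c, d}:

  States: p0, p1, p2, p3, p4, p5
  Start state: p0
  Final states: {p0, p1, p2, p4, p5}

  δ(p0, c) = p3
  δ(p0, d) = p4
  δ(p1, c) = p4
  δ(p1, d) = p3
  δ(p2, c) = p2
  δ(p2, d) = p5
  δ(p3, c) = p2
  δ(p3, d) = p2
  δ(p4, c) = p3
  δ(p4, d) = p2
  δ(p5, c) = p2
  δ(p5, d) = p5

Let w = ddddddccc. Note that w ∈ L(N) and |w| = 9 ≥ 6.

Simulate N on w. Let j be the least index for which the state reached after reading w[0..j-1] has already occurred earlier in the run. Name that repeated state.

Run of N on w = d d d d d d c c c:
  step 0: p0  (start)
  step 1: p4  (read d: p0→p4)
  step 2: p2  (read d: p4→p2)
  step 3: p5  (read d: p2→p5)
  step 4: p5  (read d: p5→p5)   ← first repeat (p5 seen earlier)
  step 5: p5  (read d: p5→p5)
  step 6: p5  (read d: p5→p5)
  step 7: p2  (read c: p5→p2)
  step 8: p2  (read c: p2→p2)
  step 9: p2  (read c: p2→p2)

The earliest repeat is at step j = 4: N is in p5, which it already visited at step i = 3.
With |Q| = 6, pigeonhole forces a state repeat no later than step 6; the substring read between the first and second visits to that state can be pumped.

p5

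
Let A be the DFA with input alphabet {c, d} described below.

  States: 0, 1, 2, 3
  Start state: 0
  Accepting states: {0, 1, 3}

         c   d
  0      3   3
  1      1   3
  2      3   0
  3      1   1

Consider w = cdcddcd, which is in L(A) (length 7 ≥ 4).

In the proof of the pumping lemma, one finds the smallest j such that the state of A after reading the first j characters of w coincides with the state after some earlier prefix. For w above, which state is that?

State sequence: 0 -c-> 3 -d-> 1 -c-> 1 -d-> 3 -d-> 1 -c-> 1 -d-> 3
First repeat at step 3: 1 was already visited.

The earliest repeat is at step j = 3: A is in 1, which it already visited at step i = 2.

1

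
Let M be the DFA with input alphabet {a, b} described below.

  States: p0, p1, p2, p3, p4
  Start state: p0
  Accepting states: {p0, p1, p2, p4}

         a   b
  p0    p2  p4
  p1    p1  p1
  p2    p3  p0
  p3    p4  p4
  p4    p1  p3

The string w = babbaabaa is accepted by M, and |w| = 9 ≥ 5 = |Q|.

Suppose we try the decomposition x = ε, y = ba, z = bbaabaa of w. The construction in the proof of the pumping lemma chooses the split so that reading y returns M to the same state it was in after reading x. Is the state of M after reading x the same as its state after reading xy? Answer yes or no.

State sequence: p0 -b-> p4 -a-> p1

After x (step 0): p0. After xy (step 2): p1.
They differ (p0 ≠ p1), so y is not a cycle from the state after x; this split is not the one the pumping-lemma construction produces, and pumping y need not keep the string in L(M).

no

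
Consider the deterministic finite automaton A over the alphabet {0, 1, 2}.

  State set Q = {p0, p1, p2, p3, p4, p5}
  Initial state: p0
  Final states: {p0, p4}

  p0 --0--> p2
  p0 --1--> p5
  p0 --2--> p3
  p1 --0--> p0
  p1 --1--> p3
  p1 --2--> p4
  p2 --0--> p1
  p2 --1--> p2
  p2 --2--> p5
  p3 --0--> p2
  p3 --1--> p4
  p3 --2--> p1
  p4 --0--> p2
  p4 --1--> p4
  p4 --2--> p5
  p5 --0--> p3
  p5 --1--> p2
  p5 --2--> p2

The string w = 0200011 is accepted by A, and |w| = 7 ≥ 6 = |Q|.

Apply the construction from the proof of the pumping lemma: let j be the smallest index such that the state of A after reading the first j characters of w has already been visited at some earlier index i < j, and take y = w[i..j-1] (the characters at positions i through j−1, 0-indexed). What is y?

200

Run of A on w = 0 2 0 0 0 1 1:
  step 0: p0  (start)
  step 1: p2  (read 0: p0→p2)
  step 2: p5  (read 2: p2→p5)
  step 3: p3  (read 0: p5→p3)
  step 4: p2  (read 0: p3→p2)   ← first repeat (p2 seen earlier)
  step 5: p1  (read 0: p2→p1)
  step 6: p3  (read 1: p1→p3)
  step 7: p4  (read 1: p3→p4)

So i = 1, j = 4, giving x = w[0:1] = 0, y = w[1:4] = 200, z = w[4:7] = 011.
Check: |xy| = 4 ≤ 6 and |y| = 3 ≥ 1. Reading y takes A from p2 back to p2, so every xyⁱz is accepted.
With |Q| = 6, pigeonhole forces a state repeat no later than step 6; the substring read between the first and second visits to that state can be pumped.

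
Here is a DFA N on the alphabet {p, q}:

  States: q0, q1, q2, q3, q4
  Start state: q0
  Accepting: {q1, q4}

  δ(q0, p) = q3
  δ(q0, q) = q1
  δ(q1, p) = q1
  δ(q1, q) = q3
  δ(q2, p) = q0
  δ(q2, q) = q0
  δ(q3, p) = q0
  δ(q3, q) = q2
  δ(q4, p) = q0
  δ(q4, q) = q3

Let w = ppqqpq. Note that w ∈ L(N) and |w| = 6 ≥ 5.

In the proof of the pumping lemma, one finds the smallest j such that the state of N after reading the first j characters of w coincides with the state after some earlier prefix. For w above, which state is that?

State sequence: q0 -p-> q3 -p-> q0 -q-> q1 -q-> q3 -p-> q0 -q-> q1
First repeat at step 2: q0 was already visited.

The earliest repeat is at step j = 2: N is in q0, which it already visited at step i = 0.
With |Q| = 5, pigeonhole forces a state repeat no later than step 5; the substring read between the first and second visits to that state can be pumped.

q0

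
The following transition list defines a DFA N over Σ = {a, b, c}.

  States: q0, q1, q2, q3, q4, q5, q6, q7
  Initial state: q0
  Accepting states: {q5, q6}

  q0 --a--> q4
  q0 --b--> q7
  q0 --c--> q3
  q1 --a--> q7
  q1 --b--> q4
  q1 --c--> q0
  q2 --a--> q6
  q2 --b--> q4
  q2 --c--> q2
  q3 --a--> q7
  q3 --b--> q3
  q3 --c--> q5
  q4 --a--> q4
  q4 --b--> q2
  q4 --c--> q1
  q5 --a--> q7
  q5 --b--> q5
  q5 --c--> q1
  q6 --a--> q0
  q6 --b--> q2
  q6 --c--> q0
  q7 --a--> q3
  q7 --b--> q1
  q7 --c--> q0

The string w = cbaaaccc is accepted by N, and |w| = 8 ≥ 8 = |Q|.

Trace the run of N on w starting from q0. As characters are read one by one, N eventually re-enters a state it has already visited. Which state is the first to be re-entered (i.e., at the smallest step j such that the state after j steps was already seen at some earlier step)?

Run of N on w = c b a a a c c c:
  step 0: q0  (start)
  step 1: q3  (read c: q0→q3)
  step 2: q3  (read b: q3→q3)   ← first repeat (q3 seen earlier)
  step 3: q7  (read a: q3→q7)
  step 4: q3  (read a: q7→q3)
  step 5: q7  (read a: q3→q7)
  step 6: q0  (read c: q7→q0)
  step 7: q3  (read c: q0→q3)
  step 8: q5  (read c: q3→q5)

The earliest repeat is at step j = 2: N is in q3, which it already visited at step i = 1.

q3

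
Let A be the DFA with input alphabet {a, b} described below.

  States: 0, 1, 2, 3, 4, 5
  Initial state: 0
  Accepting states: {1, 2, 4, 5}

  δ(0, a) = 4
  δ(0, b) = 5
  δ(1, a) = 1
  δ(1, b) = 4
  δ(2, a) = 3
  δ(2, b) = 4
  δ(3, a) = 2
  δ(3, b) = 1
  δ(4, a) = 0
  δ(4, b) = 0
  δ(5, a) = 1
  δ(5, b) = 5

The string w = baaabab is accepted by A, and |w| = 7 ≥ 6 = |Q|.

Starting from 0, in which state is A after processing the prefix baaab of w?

State sequence: 0 -b-> 5 -a-> 1 -a-> 1 -a-> 1 -b-> 4

After reading 5 characters, A is in state 4.
(This kind of state-tracing is the core of the pumping-lemma construction: with 6 states, pigeonhole forces a repeat within the first 6 steps.)

4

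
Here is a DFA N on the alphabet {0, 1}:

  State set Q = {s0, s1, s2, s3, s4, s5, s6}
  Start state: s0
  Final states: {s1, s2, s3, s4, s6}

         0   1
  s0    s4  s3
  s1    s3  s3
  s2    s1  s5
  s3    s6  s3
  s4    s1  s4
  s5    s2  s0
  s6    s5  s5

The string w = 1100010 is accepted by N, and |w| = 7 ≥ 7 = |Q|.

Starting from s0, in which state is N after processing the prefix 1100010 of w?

s2

State sequence: s0 -1-> s3 -1-> s3 -0-> s6 -0-> s5 -0-> s2 -1-> s5 -0-> s2

After reading 7 characters, N is in state s2.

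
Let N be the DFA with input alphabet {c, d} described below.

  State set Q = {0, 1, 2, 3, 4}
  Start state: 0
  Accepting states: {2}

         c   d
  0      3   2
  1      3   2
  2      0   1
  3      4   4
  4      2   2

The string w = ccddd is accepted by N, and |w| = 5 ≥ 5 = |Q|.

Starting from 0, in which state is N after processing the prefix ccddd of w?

Run of N on the first 5 characters of w = c c d d d:
  step 0: 0  (start)
  step 1: 3  (read c: 0→3)
  step 2: 4  (read c: 3→4)
  step 3: 2  (read d: 4→2)
  step 4: 1  (read d: 2→1)
  step 5: 2  (read d: 1→2)

After reading 5 characters, N is in state 2.
(This kind of state-tracing is the core of the pumping-lemma construction: with 5 states, pigeonhole forces a repeat within the first 5 steps.)

2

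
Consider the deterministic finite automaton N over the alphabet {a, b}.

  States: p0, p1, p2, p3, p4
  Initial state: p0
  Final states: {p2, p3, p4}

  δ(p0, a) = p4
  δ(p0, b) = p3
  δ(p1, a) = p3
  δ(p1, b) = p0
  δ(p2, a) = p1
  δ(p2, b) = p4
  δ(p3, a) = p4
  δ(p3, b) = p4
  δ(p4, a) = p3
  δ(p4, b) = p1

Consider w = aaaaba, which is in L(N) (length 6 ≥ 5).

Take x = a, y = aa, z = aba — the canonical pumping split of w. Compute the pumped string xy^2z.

aaaaaaba

xy^2z = a·aa·aa·aba = aaaaaaba.
Reading y = aa takes N from p4 back to p4, so after x·y·y the machine is still in p4, and z then leads to the accepting state p3. Hence aaaaaaba ∈ L(N).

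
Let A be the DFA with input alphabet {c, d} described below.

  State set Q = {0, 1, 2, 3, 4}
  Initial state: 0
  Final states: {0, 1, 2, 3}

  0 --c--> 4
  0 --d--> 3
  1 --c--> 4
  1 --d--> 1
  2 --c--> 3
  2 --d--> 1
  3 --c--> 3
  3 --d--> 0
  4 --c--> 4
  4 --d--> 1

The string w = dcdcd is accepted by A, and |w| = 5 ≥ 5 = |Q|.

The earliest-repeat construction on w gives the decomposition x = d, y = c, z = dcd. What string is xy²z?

xy^2z = d·c·c·dcd = dccdcd.
Reading y = c takes A from 3 back to 3, so after x·y·y the machine is still in 3, and z then leads to the accepting state 1. Hence dccdcd ∈ L(A).

dccdcd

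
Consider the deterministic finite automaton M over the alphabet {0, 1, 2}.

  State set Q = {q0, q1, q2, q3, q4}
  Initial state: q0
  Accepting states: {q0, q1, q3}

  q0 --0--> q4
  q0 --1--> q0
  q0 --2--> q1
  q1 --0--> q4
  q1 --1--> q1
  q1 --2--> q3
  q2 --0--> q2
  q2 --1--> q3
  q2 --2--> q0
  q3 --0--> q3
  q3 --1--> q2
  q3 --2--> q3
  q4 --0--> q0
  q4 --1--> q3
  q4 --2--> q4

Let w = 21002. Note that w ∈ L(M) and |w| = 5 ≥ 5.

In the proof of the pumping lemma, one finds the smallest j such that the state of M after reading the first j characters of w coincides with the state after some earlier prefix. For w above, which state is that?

State sequence: q0 -2-> q1 -1-> q1 -0-> q4 -0-> q0 -2-> q1
First repeat at step 2: q1 was already visited.

The earliest repeat is at step j = 2: M is in q1, which it already visited at step i = 1.
The DFA has 5 states, so the proof of the pumping lemma guarantees a repeated state among the first 5+1 visited; the segment between the two visits is the pumpable y.

q1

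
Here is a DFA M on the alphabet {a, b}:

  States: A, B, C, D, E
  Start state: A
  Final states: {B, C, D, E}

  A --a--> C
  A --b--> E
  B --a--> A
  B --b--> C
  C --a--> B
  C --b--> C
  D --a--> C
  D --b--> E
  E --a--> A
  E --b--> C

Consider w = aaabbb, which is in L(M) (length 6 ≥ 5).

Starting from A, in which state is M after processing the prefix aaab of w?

E

Run of M on the first 4 characters of w = a a a b:
  step 0: A  (start)
  step 1: C  (read a: A→C)
  step 2: B  (read a: C→B)
  step 3: A  (read a: B→A)
  step 4: E  (read b: A→E)

After reading 4 characters, M is in state E.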